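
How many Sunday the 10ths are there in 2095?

2

Check the 10th of each month of 2095: Jan 10: Mon, Feb 10: Thu, Mar 10: Thu, Apr 10: Sun, May 10: Tue, Jun 10: Fri, Jul 10: Sun, Aug 10: Wed, Sep 10: Sat, Oct 10: Mon, Nov 10: Thu, Dec 10: Sat.
Sunday occurs in April, July — 2 months.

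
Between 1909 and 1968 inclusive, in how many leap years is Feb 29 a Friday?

Leap years in 1909–1968: 15 of them.
Feb 29 weekday advances by 5 (mod 7) from one leap year to the next four years later (or differs when a century non-leap intervenes).
Leap-day weekdays: 1912:Thu 1916:Tue 1920:Sun 1924:Fri✓ 1928:Wed 1932:Mon 1936:Sat 1940:Thu 1944:Tue 1948:Sun 1952:Fri✓ 1956:Wed 1960:Mon 1964:Sat 1968:Thu
Friday: 1924, 1952 → 2.

2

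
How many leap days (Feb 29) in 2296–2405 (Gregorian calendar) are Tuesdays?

Leap years in 2296–2405: 27 of them.
Feb 29 weekday advances by 5 (mod 7) from one leap year to the next four years later (or differs when a century non-leap intervenes).
Leap-day weekdays: 2296:Sat 2304:Mon 2308:Sat 2312:Thu 2316:Tue✓ 2320:Sun 2324:Fri 2328:Wed 2332:Mon 2336:Sat 2340:Thu 2344:Tue✓ 2348:Sun 2352:Fri 2356:Wed 2360:Mon 2364:Sat 2368:Thu 2372:Tue✓ 2376:Sun 2380:Fri 2384:Wed 2388:Mon 2392:Sat 2396:Thu 2400:Tue✓ 2404:Sun
Tuesday: 2316, 2344, 2372, 2400 → 4.

4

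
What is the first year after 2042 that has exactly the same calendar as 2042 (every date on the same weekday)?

2053

Two years share a calendar iff Jan 1 falls on the same weekday and both are leap or both are common. 2042: Jan 1 is Wednesday, common year.
2043: Jan 1 Thursday, common
2044: Jan 1 Friday, leap
2045: Jan 1 Sunday, common
2046: Jan 1 Monday, common
2047: Jan 1 Tuesday, common
2048: Jan 1 Wednesday, leap
2049: Jan 1 Friday, common
2050: Jan 1 Saturday, common
2051: Jan 1 Sunday, common
2052: Jan 1 Monday, leap
2053: Jan 1 Wednesday, common
2053 matches on both conditions.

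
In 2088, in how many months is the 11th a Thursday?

2

Check the 11th of each month of 2088: Jan 11: Sun, Feb 11: Wed, Mar 11: Thu, Apr 11: Sun, May 11: Tue, Jun 11: Fri, Jul 11: Sun, Aug 11: Wed, Sep 11: Sat, Oct 11: Mon, Nov 11: Thu, Dec 11: Sat.
Thursday occurs in March, November — 2 months.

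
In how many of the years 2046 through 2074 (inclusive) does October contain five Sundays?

October has 31 days; it has five Sundays when Sunday falls among the first (month-length − 28) days — i.e. when October 1 is one of Sunday/Saturday/Friday.
October 1 by year: 2046:Mon 2047:Tue 2048:Thu 2049:Fri✓ 2050:Sat✓ 2051:Sun✓ 2052:Tue 2053:Wed 2054:Thu 2055:Fri✓ 2056:Sun✓ 2057:Mon 2058:Tue 2059:Wed 2060:Fri✓ 2061:Sat✓ 2062:Sun✓ 2063:Mon 2064:Wed 2065:Thu 2066:Fri✓ 2067:Sat✓ 2068:Mon 2069:Tue 2070:Wed 2071:Thu 2072:Sat✓ 2073:Sun✓ 2074:Mon
Years with five Sundays: 2049, 2050, 2051, 2055, 2056, 2060, 2061, 2062, 2066, 2067, 2072, 2073 → 12.

12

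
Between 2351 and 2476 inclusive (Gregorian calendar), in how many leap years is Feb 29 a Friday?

5

Leap years in 2351–2476: 32 of them.
Feb 29 weekday advances by 5 (mod 7) from one leap year to the next four years later (or differs when a century non-leap intervenes).
Leap-day weekdays: 2352:Fri✓ 2356:Wed 2360:Mon 2364:Sat 2368:Thu 2372:Tue 2376:Sun 2380:Fri✓ 2384:Wed 2388:Mon 2392:Sat 2396:Thu 2400:Tue …(6 more)… 2428:Tue 2432:Sun 2436:Fri✓ 2440:Wed 2444:Mon 2448:Sat 2452:Thu 2456:Tue 2460:Sun 2464:Fri✓ 2468:Wed 2472:Mon 2476:Sat
Friday: 2352, 2380, 2408, 2436, 2464 → 5.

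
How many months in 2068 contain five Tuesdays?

A month of length L has five Tuesdays iff its first Tuesday is on day ≤ L−28 (so day 1–3 in a 31-day month, 1–2 in a 30-day month, day 1 in a leap February).
Checking each month of 2068: Jan starts Sun (31d) ✓; Feb starts Wed (29d); Mar starts Thu (31d); Apr starts Sun (30d); May starts Tue (31d) ✓; Jun starts Fri (30d); Jul starts Sun (31d) ✓; Aug starts Wed (31d); Sep starts Sat (30d); Oct starts Mon (31d) ✓; Nov starts Thu (30d); Dec starts Sat (31d).
Five-Tuesday months: January, May, July, October → 4.

4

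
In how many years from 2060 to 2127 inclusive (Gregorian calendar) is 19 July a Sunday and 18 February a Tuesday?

2

Check each year's weekday for 19 July and 18 February:
  2060: Mon/Wed  2061: Tue/Fri  2062: Wed/Sat  2063: Thu/Sun  2064: Sat/Mon  2065: Sun/Wed  2066: Mon/Thu  2067: Tue/Fri  2068: Thu/Sat  2069: Fri/Mon  2070: Sat/Tue  2071: Sun/Wed  2072: Tue/Thu  2073: Wed/Sat  …(40 more)…  2114: Thu/Sun  2115: Fri/Mon  2116: Sun/Tue ✓  2117: Mon/Thu  2118: Tue/Fri  2119: Wed/Sat  2120: Fri/Sun  2121: Sat/Tue  2122: Sun/Wed  2123: Mon/Thu  2124: Wed/Fri  2125: Thu/Sun  2126: Fri/Mon  2127: Sat/Tue
Both conditions hold in: 2076, 2116 — 2.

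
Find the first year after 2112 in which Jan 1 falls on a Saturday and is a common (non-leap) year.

2118

Jan 1 advances by 2 weekdays after a leap year and by 1 after a common year.
2112: Jan 1 is Friday (leap).
2113: Sunday
2114: Monday
2115: Tuesday
2116: Wednesday (leap)
2117: Friday
2118: Saturday
2118 begins on a Saturday and is a common year.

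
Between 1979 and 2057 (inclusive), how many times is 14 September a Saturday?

11

Track 14 September's weekday year by year (advancing +1, or +2 across a Feb 29):
  1979: Fri  1980: Sun (+2)  1981: Mon (+1)  1982: Tue (+1)  1983: Wed (+1)
  1984: Fri (+2)  1985: Sat (+1) ✓  1986: Sun (+1)  1987: Mon (+1)  1988: Wed (+2)
  1989: Thu (+1)  1990: Fri (+1)  1991: Sat (+1) ✓  1992: Mon (+2)  … (51 more years) …
  2044: Wed (+2)  2045: Thu (+1)  2046: Fri (+1)  2047: Sat (+1) ✓  2048: Mon (+2)
  2049: Tue (+1)  2050: Wed (+1)  2051: Thu (+1)  2052: Sat (+2) ✓  2053: Sun (+1)
  2054: Mon (+1)  2055: Tue (+1)  2056: Thu (+2)  2057: Fri (+1)
Saturday years: 1985, 1991, 1996, 2002, 2013, 2019, 2024, 2030, 2041, 2047, 2052 — 11 in total.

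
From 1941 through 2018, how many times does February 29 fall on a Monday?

3

Leap years in 1941–2018: 19 of them.
Feb 29 weekday advances by 5 (mod 7) from one leap year to the next four years later (or differs when a century non-leap intervenes).
Leap-day weekdays: 1944:Tue 1948:Sun 1952:Fri 1956:Wed 1960:Mon✓ 1964:Sat 1968:Thu 1972:Tue 1976:Sun 1980:Fri 1984:Wed 1988:Mon✓ 1992:Sat 1996:Thu 2000:Tue 2004:Sun 2008:Fri 2012:Wed 2016:Mon✓
Monday: 1960, 1988, 2016 → 3.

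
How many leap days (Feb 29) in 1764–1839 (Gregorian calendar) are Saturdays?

Leap years in 1764–1839: 18 of them.
Feb 29 weekday advances by 5 (mod 7) from one leap year to the next four years later (or differs when a century non-leap intervenes).
Leap-day weekdays: 1764:Wed 1768:Mon 1772:Sat✓ 1776:Thu 1780:Tue 1784:Sun 1788:Fri 1792:Wed 1796:Mon 1804:Wed 1808:Mon 1812:Sat✓ 1816:Thu 1820:Tue 1824:Sun 1828:Fri 1832:Wed 1836:Mon
Saturday: 1772, 1812 → 2.

2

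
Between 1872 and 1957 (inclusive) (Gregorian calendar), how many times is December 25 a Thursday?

Track December 25's weekday year by year (advancing +1, or +2 across a Feb 29):
  1872: Wed  1873: Thu (+1) ✓  1874: Fri (+1)  1875: Sat (+1)  1876: Mon (+2)
  1877: Tue (+1)  1878: Wed (+1)  1879: Thu (+1) ✓  1880: Sat (+2)  1881: Sun (+1)
  1882: Mon (+1)  1883: Tue (+1)  1884: Thu (+2) ✓  1885: Fri (+1)  … (58 more years) …
  1944: Mon (+2)  1945: Tue (+1)  1946: Wed (+1)  1947: Thu (+1) ✓  1948: Sat (+2)
  1949: Sun (+1)  1950: Mon (+1)  1951: Tue (+1)  1952: Thu (+2) ✓  1953: Fri (+1)
  1954: Sat (+1)  1955: Sun (+1)  1956: Tue (+2)  1957: Wed (+1)
Thursday years: 1873, 1879, 1884, 1890, 1902, 1913, 1919, 1924, 1930, 1941, 1947, 1952 — 12 in total.

12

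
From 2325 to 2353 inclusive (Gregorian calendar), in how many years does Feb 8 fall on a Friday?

Track Feb 8's weekday year by year (advancing +1, or +2 across a Feb 29):
  2325: Sun  2326: Mon (+1)  2327: Tue (+1)  2328: Wed (+1)  2329: Fri (+2) ✓
  2330: Sat (+1)  2331: Sun (+1)  2332: Mon (+1)  2333: Wed (+2)  2334: Thu (+1)
  2335: Fri (+1) ✓  2336: Sat (+1)  2337: Mon (+2)  2338: Tue (+1)  2339: Wed (+1)
  2340: Thu (+1)  2341: Sat (+2)  2342: Sun (+1)  2343: Mon (+1)  2344: Tue (+1)
  2345: Thu (+2)  2346: Fri (+1) ✓  2347: Sat (+1)  2348: Sun (+1)  2349: Tue (+2)
  2350: Wed (+1)  2351: Thu (+1)  2352: Fri (+1) ✓  2353: Sun (+2)
Friday years: 2329, 2335, 2346, 2352 — 4 in total.

4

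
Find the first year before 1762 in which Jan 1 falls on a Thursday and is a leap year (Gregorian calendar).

1756

Jan 1 advances by 2 weekdays after a leap year and by 1 after a common year.
1762: Jan 1 is Friday.
1761: Thursday
1760: Tuesday (leap)
1759: Monday
1758: Sunday
1757: Saturday
1756: Thursday (leap)
1756 begins on a Thursday and is a leap year.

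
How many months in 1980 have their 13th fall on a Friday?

1

Check the 13th of each month of 1980: Jan 13: Sun, Feb 13: Wed, Mar 13: Thu, Apr 13: Sun, May 13: Tue, Jun 13: Fri, Jul 13: Sun, Aug 13: Wed, Sep 13: Sat, Oct 13: Mon, Nov 13: Thu, Dec 13: Sat.
Friday occurs in June — 1 month.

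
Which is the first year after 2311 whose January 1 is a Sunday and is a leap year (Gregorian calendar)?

Jan 1 advances by 2 weekdays after a leap year and by 1 after a common year.
2311: Jan 1 is Sunday.
2312: Monday (leap)
2313: Wednesday
2314: Thursday
2315: Friday
2316: Saturday (leap)
2317: Monday
2318: Tuesday
2319: Wednesday
2320: Thursday (leap)
2321: Saturday
2322: Sunday
2323: Monday
2324: Tuesday (leap)
2325: Thursday
2326: Friday
2327: Saturday
2328: Sunday (leap)
2328 begins on a Sunday and is a leap year.

2328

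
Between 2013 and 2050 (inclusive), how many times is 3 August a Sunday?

Track 3 August's weekday year by year (advancing +1, or +2 across a Feb 29):
  2013: Sat  2014: Sun (+1) ✓  2015: Mon (+1)  2016: Wed (+2)  2017: Thu (+1)
  2018: Fri (+1)  2019: Sat (+1)  2020: Mon (+2)  2021: Tue (+1)  2022: Wed (+1)
  2023: Thu (+1)  2024: Sat (+2)  2025: Sun (+1) ✓  2026: Mon (+1)  … (10 more years) …
  2037: Mon (+1)  2038: Tue (+1)  2039: Wed (+1)  2040: Fri (+2)  2041: Sat (+1)
  2042: Sun (+1) ✓  2043: Mon (+1)  2044: Wed (+2)  2045: Thu (+1)  2046: Fri (+1)
  2047: Sat (+1)  2048: Mon (+2)  2049: Tue (+1)  2050: Wed (+1)
Sunday years: 2014, 2025, 2031, 2036, 2042 — 5 in total.

5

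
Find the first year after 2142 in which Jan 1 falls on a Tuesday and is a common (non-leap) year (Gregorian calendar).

Jan 1 advances by 2 weekdays after a leap year and by 1 after a common year.
2142: Jan 1 is Monday.
2143: Tuesday
2143 begins on a Tuesday and is a common year.

2143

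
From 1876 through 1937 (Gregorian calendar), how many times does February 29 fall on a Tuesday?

Leap years in 1876–1937: 15 of them.
Feb 29 weekday advances by 5 (mod 7) from one leap year to the next four years later (or differs when a century non-leap intervenes).
Leap-day weekdays: 1876:Tue✓ 1880:Sun 1884:Fri 1888:Wed 1892:Mon 1896:Sat 1904:Mon 1908:Sat 1912:Thu 1916:Tue✓ 1920:Sun 1924:Fri 1928:Wed 1932:Mon 1936:Sat
Tuesday: 1876, 1916 → 2.

2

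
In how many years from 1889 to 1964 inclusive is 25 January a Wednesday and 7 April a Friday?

9

Check each year's weekday for 25 January and 7 April:
  1889: Fri/Sun  1890: Sat/Mon  1891: Sun/Tue  1892: Mon/Thu  1893: Wed/Fri ✓  1894: Thu/Sat  1895: Fri/Sun  1896: Sat/Tue  1897: Mon/Wed  1898: Tue/Thu  1899: Wed/Fri ✓  1900: Thu/Sat  1901: Fri/Sun  1902: Sat/Mon  …(48 more)…  1951: Thu/Sat  1952: Fri/Mon  1953: Sun/Tue  1954: Mon/Wed  1955: Tue/Thu  1956: Wed/Sat  1957: Fri/Sun  1958: Sat/Mon  1959: Sun/Tue  1960: Mon/Thu  1961: Wed/Fri ✓  1962: Thu/Sat  1963: Fri/Sun  1964: Sat/Tue
Both conditions hold in: 1893, 1899, 1905, 1911, 1922, 1933, 1939, 1950, 1961 — 9.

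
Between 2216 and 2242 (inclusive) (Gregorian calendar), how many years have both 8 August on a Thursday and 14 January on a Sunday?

Check each year's weekday for 8 August and 14 January:
  2216: Thu/Sun ✓  2217: Fri/Tue  2218: Sat/Wed  2219: Sun/Thu  2220: Tue/Fri  2221: Wed/Sun  2222: Thu/Mon  2223: Fri/Tue  2224: Sun/Wed  2225: Mon/Fri  2226: Tue/Sat  2227: Wed/Sun  2228: Fri/Mon  2229: Sat/Wed  2230: Sun/Thu  2231: Mon/Fri  2232: Wed/Sat  2233: Thu/Mon  2234: Fri/Tue  2235: Sat/Wed  2236: Mon/Thu  2237: Tue/Sat  2238: Wed/Sun  2239: Thu/Mon  2240: Sat/Tue  2241: Sun/Thu  2242: Mon/Fri
Both conditions hold in: 2216 — 1.

1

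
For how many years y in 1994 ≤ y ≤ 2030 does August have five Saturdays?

August has 31 days; it has five Saturdays when Saturday falls among the first (month-length − 28) days — i.e. when August 1 is one of Saturday/Friday/Thursday.
August 1 by year: 1994:Mon 1995:Tue 1996:Thu✓ 1997:Fri✓ 1998:Sat✓ 1999:Sun 2000:Tue 2001:Wed 2002:Thu✓ 2003:Fri✓ 2004:Sun 2005:Mon 2006:Tue 2007:Wed 2008:Fri✓ …(7 more)… 2016:Mon 2017:Tue 2018:Wed 2019:Thu✓ 2020:Sat✓ 2021:Sun 2022:Mon 2023:Tue 2024:Thu✓ 2025:Fri✓ 2026:Sat✓ 2027:Sun 2028:Tue 2029:Wed 2030:Thu✓
Years with five Saturdays: 1996, 1997, 1998, 2002, 2003, 2008, 2009, 2013, 2014, 2015, 2019, 2020, 2024, 2025, 2026, 2030 → 16.

16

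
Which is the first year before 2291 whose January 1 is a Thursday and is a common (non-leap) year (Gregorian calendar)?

Jan 1 advances by 2 weekdays after a leap year and by 1 after a common year.
2291: Jan 1 is Thursday.
2290: Wednesday
2289: Tuesday
2288: Sunday (leap)
2287: Saturday
2286: Friday
2285: Thursday
2285 begins on a Thursday and is a common year.

2285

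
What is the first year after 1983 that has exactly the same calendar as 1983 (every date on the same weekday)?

1994

Two years share a calendar iff Jan 1 falls on the same weekday and both are leap or both are common. 1983: Jan 1 is Saturday, common year.
1984: Jan 1 Sunday, leap
1985: Jan 1 Tuesday, common
1986: Jan 1 Wednesday, common
1987: Jan 1 Thursday, common
1988: Jan 1 Friday, leap
1989: Jan 1 Sunday, common
1990: Jan 1 Monday, common
1991: Jan 1 Tuesday, common
1992: Jan 1 Wednesday, leap
1993: Jan 1 Friday, common
1994: Jan 1 Saturday, common
1994 matches on both conditions.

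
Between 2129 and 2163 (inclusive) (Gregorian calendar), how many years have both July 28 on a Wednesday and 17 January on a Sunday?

Check each year's weekday for July 28 and 17 January:
  2129: Thu/Mon  2130: Fri/Tue  2131: Sat/Wed  2132: Mon/Thu  2133: Tue/Sat  2134: Wed/Sun ✓  2135: Thu/Mon  2136: Sat/Tue  2137: Sun/Thu  2138: Mon/Fri  2139: Tue/Sat  2140: Thu/Sun  2141: Fri/Tue  2142: Sat/Wed  …(7 more)…  2150: Tue/Sat  2151: Wed/Sun ✓  2152: Fri/Mon  2153: Sat/Wed  2154: Sun/Thu  2155: Mon/Fri  2156: Wed/Sat  2157: Thu/Mon  2158: Fri/Tue  2159: Sat/Wed  2160: Mon/Thu  2161: Tue/Sat  2162: Wed/Sun ✓  2163: Thu/Mon
Both conditions hold in: 2134, 2145, 2151, 2162 — 4.

4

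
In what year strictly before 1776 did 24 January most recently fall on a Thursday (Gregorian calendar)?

From one year to the next, a fixed date's weekday advances by 1, or by 2 when a Feb 29 lies between the two dates.
1776: January 24 is Wednesday.
1775: Tuesday (−1)
1774: Monday (−1)
1773: Sunday (−1)
1772: Friday (−2)
1771: Thursday (−1)
24 January falls on a Thursday in 1771.

1771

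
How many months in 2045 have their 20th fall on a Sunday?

Check the 20th of each month of 2045: Jan 20: Fri, Feb 20: Mon, Mar 20: Mon, Apr 20: Thu, May 20: Sat, Jun 20: Tue, Jul 20: Thu, Aug 20: Sun, Sep 20: Wed, Oct 20: Fri, Nov 20: Mon, Dec 20: Wed.
Sunday occurs in August — 1 month.

1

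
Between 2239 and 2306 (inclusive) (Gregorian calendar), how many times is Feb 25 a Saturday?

Track Feb 25's weekday year by year (advancing +1, or +2 across a Feb 29):
  2239: Mon  2240: Tue (+1)  2241: Thu (+2)  2242: Fri (+1)  2243: Sat (+1) ✓
  2244: Sun (+1)  2245: Tue (+2)  2246: Wed (+1)  2247: Thu (+1)  2248: Fri (+1)
  2249: Sun (+2)  2250: Mon (+1)  2251: Tue (+1)  2252: Wed (+1)  … (40 more years) …
  2293: Sat (+2) ✓  2294: Sun (+1)  2295: Mon (+1)  2296: Tue (+1)  2297: Thu (+2)
  2298: Fri (+1)  2299: Sat (+1) ✓  2300: Sun (+1)  2301: Mon (+1)  2302: Tue (+1)
  2303: Wed (+1)  2304: Thu (+1)  2305: Sat (+2) ✓  2306: Sun (+1)
Saturday years: 2243, 2254, 2260, 2265, 2271, 2282, 2288, 2293, 2299, 2305 — 10 in total.

10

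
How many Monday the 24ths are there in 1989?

Check the 24th of each month of 1989: Jan 24: Tue, Feb 24: Fri, Mar 24: Fri, Apr 24: Mon, May 24: Wed, Jun 24: Sat, Jul 24: Mon, Aug 24: Thu, Sep 24: Sun, Oct 24: Tue, Nov 24: Fri, Dec 24: Sun.
Monday occurs in April, July — 2 months.

2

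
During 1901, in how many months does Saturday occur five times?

4

A month of length L has five Saturdays iff its first Saturday is on day ≤ L−28 (so day 1–3 in a 31-day month, 1–2 in a 30-day month, day 1 in a leap February).
Checking each month of 1901: Jan starts Tue (31d); Feb starts Fri (28d); Mar starts Fri (31d) ✓; Apr starts Mon (30d); May starts Wed (31d); Jun starts Sat (30d) ✓; Jul starts Mon (31d); Aug starts Thu (31d) ✓; Sep starts Sun (30d); Oct starts Tue (31d); Nov starts Fri (30d) ✓; Dec starts Sun (31d).
Five-Saturday months: March, June, August, November → 4.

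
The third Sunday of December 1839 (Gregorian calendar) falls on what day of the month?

15

December 1, 1839 is a Sunday, so the first Sunday is the 1st.
The third Sunday is 1 + 14 = 15.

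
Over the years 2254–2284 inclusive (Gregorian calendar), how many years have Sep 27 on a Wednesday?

Track Sep 27's weekday year by year (advancing +1, or +2 across a Feb 29):
  2254: Wed ✓  2255: Thu (+1)  2256: Sat (+2)  2257: Sun (+1)  2258: Mon (+1)
  2259: Tue (+1)  2260: Thu (+2)  2261: Fri (+1)  2262: Sat (+1)  2263: Sun (+1)
  2264: Tue (+2)  2265: Wed (+1) ✓  2266: Thu (+1)  2267: Fri (+1)  … (3 more years) …
  2271: Wed (+1) ✓  2272: Fri (+2)  2273: Sat (+1)  2274: Sun (+1)  2275: Mon (+1)
  2276: Wed (+2) ✓  2277: Thu (+1)  2278: Fri (+1)  2279: Sat (+1)  2280: Mon (+2)
  2281: Tue (+1)  2282: Wed (+1) ✓  2283: Thu (+1)  2284: Sat (+2)
Wednesday years: 2254, 2265, 2271, 2276, 2282 — 5 in total.

5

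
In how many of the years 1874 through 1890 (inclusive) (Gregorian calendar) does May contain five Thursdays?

8

May has 31 days; it has five Thursdays when Thursday falls among the first (month-length − 28) days — i.e. when May 1 is one of Thursday/Wednesday/Tuesday.
May 1 by year: 1874:Fri 1875:Sat 1876:Mon 1877:Tue✓ 1878:Wed✓ 1879:Thu✓ 1880:Sat 1881:Sun 1882:Mon 1883:Tue✓ 1884:Thu✓ 1885:Fri 1886:Sat 1887:Sun 1888:Tue✓ 1889:Wed✓ 1890:Thu✓
Years with five Thursdays: 1877, 1878, 1879, 1883, 1884, 1888, 1889, 1890 → 8.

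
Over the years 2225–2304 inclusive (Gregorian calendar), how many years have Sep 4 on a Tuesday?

Track Sep 4's weekday year by year (advancing +1, or +2 across a Feb 29):
  2225: Sun  2226: Mon (+1)  2227: Tue (+1) ✓  2228: Thu (+2)  2229: Fri (+1)
  2230: Sat (+1)  2231: Sun (+1)  2232: Tue (+2) ✓  2233: Wed (+1)  2234: Thu (+1)
  2235: Fri (+1)  2236: Sun (+2)  2237: Mon (+1)  2238: Tue (+1) ✓  … (52 more years) …
  2291: Fri (+1)  2292: Sun (+2)  2293: Mon (+1)  2294: Tue (+1) ✓  2295: Wed (+1)
  2296: Fri (+2)  2297: Sat (+1)  2298: Sun (+1)  2299: Mon (+1)  2300: Tue (+1) ✓
  2301: Wed (+1)  2302: Thu (+1)  2303: Fri (+1)  2304: Sun (+2)
Tuesday years: 2227, 2232, 2238, 2249, 2255, 2260, 2266, 2277, 2283, 2288, 2294, 2300 — 12 in total.

12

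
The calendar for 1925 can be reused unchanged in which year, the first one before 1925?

Two years share a calendar iff Jan 1 falls on the same weekday and both are leap or both are common. 1925: Jan 1 is Thursday, common year.
1924: Jan 1 Tuesday, leap
1923: Jan 1 Monday, common
1922: Jan 1 Sunday, common
1921: Jan 1 Saturday, common
1920: Jan 1 Thursday, leap
1919: Jan 1 Wednesday, common
1918: Jan 1 Tuesday, common
1917: Jan 1 Monday, common
1916: Jan 1 Saturday, leap
1915: Jan 1 Friday, common
1914: Jan 1 Thursday, common
1914 matches on both conditions.

1914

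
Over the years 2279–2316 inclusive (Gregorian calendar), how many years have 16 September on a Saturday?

Track 16 September's weekday year by year (advancing +1, or +2 across a Feb 29):
  2279: Tue  2280: Thu (+2)  2281: Fri (+1)  2282: Sat (+1) ✓  2283: Sun (+1)
  2284: Tue (+2)  2285: Wed (+1)  2286: Thu (+1)  2287: Fri (+1)  2288: Sun (+2)
  2289: Mon (+1)  2290: Tue (+1)  2291: Wed (+1)  2292: Fri (+2)  … (10 more years) …
  2303: Wed (+1)  2304: Fri (+2)  2305: Sat (+1) ✓  2306: Sun (+1)  2307: Mon (+1)
  2308: Wed (+2)  2309: Thu (+1)  2310: Fri (+1)  2311: Sat (+1) ✓  2312: Mon (+2)
  2313: Tue (+1)  2314: Wed (+1)  2315: Thu (+1)  2316: Sat (+2) ✓
Saturday years: 2282, 2293, 2299, 2305, 2311, 2316 — 6 in total.

6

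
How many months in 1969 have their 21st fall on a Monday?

2

Check the 21st of each month of 1969: Jan 21: Tue, Feb 21: Fri, Mar 21: Fri, Apr 21: Mon, May 21: Wed, Jun 21: Sat, Jul 21: Mon, Aug 21: Thu, Sep 21: Sun, Oct 21: Tue, Nov 21: Fri, Dec 21: Sun.
Monday occurs in April, July — 2 months.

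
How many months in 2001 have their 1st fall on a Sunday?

2

Check the 1st of each month of 2001: Jan 1: Mon, Feb 1: Thu, Mar 1: Thu, Apr 1: Sun, May 1: Tue, Jun 1: Fri, Jul 1: Sun, Aug 1: Wed, Sep 1: Sat, Oct 1: Mon, Nov 1: Thu, Dec 1: Sat.
Sunday occurs in April, July — 2 months.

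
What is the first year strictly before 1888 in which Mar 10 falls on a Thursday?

From one year to the next, a fixed date's weekday advances by 1, or by 2 when a Feb 29 lies between the two dates.
1888: March 10 is Saturday.
1887: Thursday (−2)
Mar 10 falls on a Thursday in 1887.

1887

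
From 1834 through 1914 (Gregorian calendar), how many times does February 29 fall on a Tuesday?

Leap years in 1834–1914: 19 of them.
Feb 29 weekday advances by 5 (mod 7) from one leap year to the next four years later (or differs when a century non-leap intervenes).
Leap-day weekdays: 1836:Mon 1840:Sat 1844:Thu 1848:Tue✓ 1852:Sun 1856:Fri 1860:Wed 1864:Mon 1868:Sat 1872:Thu 1876:Tue✓ 1880:Sun 1884:Fri 1888:Wed 1892:Mon 1896:Sat 1904:Mon 1908:Sat 1912:Thu
Tuesday: 1848, 1876 → 2.

2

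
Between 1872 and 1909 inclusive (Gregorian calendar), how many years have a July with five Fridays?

16

July has 31 days; it has five Fridays when Friday falls among the first (month-length − 28) days — i.e. when July 1 is one of Friday/Thursday/Wednesday.
July 1 by year: 1872:Mon 1873:Tue 1874:Wed✓ 1875:Thu✓ 1876:Sat 1877:Sun 1878:Mon 1879:Tue 1880:Thu✓ 1881:Fri✓ 1882:Sat 1883:Sun 1884:Tue 1885:Wed✓ 1886:Thu✓ …(8 more)… 1895:Mon 1896:Wed✓ 1897:Thu✓ 1898:Fri✓ 1899:Sat 1900:Sun 1901:Mon 1902:Tue 1903:Wed✓ 1904:Fri✓ 1905:Sat 1906:Sun 1907:Mon 1908:Wed✓ 1909:Thu✓
Years with five Fridays: 1874, 1875, 1880, 1881, 1885, 1886, 1887, 1891, 1892, 1896, 1897, 1898, 1903, 1904, 1908, 1909 → 16.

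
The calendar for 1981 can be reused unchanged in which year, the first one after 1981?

Two years share a calendar iff Jan 1 falls on the same weekday and both are leap or both are common. 1981: Jan 1 is Thursday, common year.
1982: Jan 1 Friday, common
1983: Jan 1 Saturday, common
1984: Jan 1 Sunday, leap
1985: Jan 1 Tuesday, common
1986: Jan 1 Wednesday, common
1987: Jan 1 Thursday, common
1987 matches on both conditions.

1987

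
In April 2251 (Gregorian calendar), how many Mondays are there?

April 2251 has 30 days and begins on Tuesday.
The first Monday is April 7.
Mondays fall on 7, 14, 21, 28 — that's 4.

4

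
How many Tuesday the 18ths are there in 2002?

1

Check the 18th of each month of 2002: Jan 18: Fri, Feb 18: Mon, Mar 18: Mon, Apr 18: Thu, May 18: Sat, Jun 18: Tue, Jul 18: Thu, Aug 18: Sun, Sep 18: Wed, Oct 18: Fri, Nov 18: Mon, Dec 18: Wed.
Tuesday occurs in June — 1 month.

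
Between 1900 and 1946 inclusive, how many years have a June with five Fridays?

14

June has 30 days; it has five Fridays when Friday falls among the first (month-length − 28) days — i.e. when June 1 is one of Friday/Thursday.
June 1 by year: 1900:Fri✓ 1901:Sat 1902:Sun 1903:Mon 1904:Wed 1905:Thu✓ 1906:Fri✓ 1907:Sat 1908:Mon 1909:Tue 1910:Wed 1911:Thu✓ 1912:Sat 1913:Sun 1914:Mon …(17 more)… 1932:Wed 1933:Thu✓ 1934:Fri✓ 1935:Sat 1936:Mon 1937:Tue 1938:Wed 1939:Thu✓ 1940:Sat 1941:Sun 1942:Mon 1943:Tue 1944:Thu✓ 1945:Fri✓ 1946:Sat
Years with five Fridays: 1900, 1905, 1906, 1911, 1916, 1917, 1922, 1923, 1928, 1933, 1934, 1939, 1944, 1945 → 14.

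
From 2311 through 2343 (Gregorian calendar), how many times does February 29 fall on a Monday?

Leap years in 2311–2343: 8 of them.
Feb 29 weekday advances by 5 (mod 7) from one leap year to the next four years later (or differs when a century non-leap intervenes).
Leap-day weekdays: 2312:Thu 2316:Tue 2320:Sun 2324:Fri 2328:Wed 2332:Mon✓ 2336:Sat 2340:Thu
Monday: 2332 → 1.

1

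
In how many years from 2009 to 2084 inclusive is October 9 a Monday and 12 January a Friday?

0

Check each year's weekday for October 9 and 12 January:
  2009: Fri/Mon  2010: Sat/Tue  2011: Sun/Wed  2012: Tue/Thu  2013: Wed/Sat  2014: Thu/Sun  2015: Fri/Mon  2016: Sun/Tue  2017: Mon/Thu  2018: Tue/Fri  2019: Wed/Sat  2020: Fri/Sun  2021: Sat/Tue  2022: Sun/Wed  …(48 more)…  2071: Fri/Mon  2072: Sun/Tue  2073: Mon/Thu  2074: Tue/Fri  2075: Wed/Sat  2076: Fri/Sun  2077: Sat/Tue  2078: Sun/Wed  2079: Mon/Thu  2080: Wed/Fri  2081: Thu/Sun  2082: Fri/Mon  2083: Sat/Tue  2084: Mon/Wed
Both conditions hold in: no year — 0.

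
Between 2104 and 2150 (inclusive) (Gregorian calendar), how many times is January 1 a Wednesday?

Track January 1's weekday year by year (advancing +1, or +2 across a Feb 29):
  2104: Tue  2105: Thu (+2)  2106: Fri (+1)  2107: Sat (+1)  2108: Sun (+1)
  2109: Tue (+2)  2110: Wed (+1) ✓  2111: Thu (+1)  2112: Fri (+1)  2113: Sun (+2)
  2114: Mon (+1)  2115: Tue (+1)  2116: Wed (+1) ✓  2117: Fri (+2)  … (19 more years) …
  2137: Tue (+2)  2138: Wed (+1) ✓  2139: Thu (+1)  2140: Fri (+1)  2141: Sun (+2)
  2142: Mon (+1)  2143: Tue (+1)  2144: Wed (+1) ✓  2145: Fri (+2)  2146: Sat (+1)
  2147: Sun (+1)  2148: Mon (+1)  2149: Wed (+2) ✓  2150: Thu (+1)
Wednesday years: 2110, 2116, 2121, 2127, 2138, 2144, 2149 — 7 in total.

7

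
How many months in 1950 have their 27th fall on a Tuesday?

1

Check the 27th of each month of 1950: Jan 27: Fri, Feb 27: Mon, Mar 27: Mon, Apr 27: Thu, May 27: Sat, Jun 27: Tue, Jul 27: Thu, Aug 27: Sun, Sep 27: Wed, Oct 27: Fri, Nov 27: Mon, Dec 27: Wed.
Tuesday occurs in June — 1 month.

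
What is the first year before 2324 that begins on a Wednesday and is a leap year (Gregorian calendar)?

Jan 1 advances by 2 weekdays after a leap year and by 1 after a common year.
2324: Jan 1 is Tuesday (leap).
2323: Monday
2322: Sunday
2321: Saturday
2320: Thursday (leap)
2319: Wednesday
2318: Tuesday
2317: Monday
2316: Saturday (leap)
2315: Friday
2314: Thursday
2313: Wednesday
2312: Monday (leap)
2311: Sunday
2310: Saturday
2309: Friday
2308: Wednesday (leap)
2308 begins on a Wednesday and is a leap year.

2308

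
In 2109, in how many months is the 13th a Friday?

Check the 13th of each month of 2109: Jan 13: Sun, Feb 13: Wed, Mar 13: Wed, Apr 13: Sat, May 13: Mon, Jun 13: Thu, Jul 13: Sat, Aug 13: Tue, Sep 13: Fri, Oct 13: Sun, Nov 13: Wed, Dec 13: Fri.
Friday occurs in September, December — 2 months.

2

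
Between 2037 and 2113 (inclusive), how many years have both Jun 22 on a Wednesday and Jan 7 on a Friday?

Check each year's weekday for Jun 22 and Jan 7:
  2037: Mon/Wed  2038: Tue/Thu  2039: Wed/Fri ✓  2040: Fri/Sat  2041: Sat/Mon  2042: Sun/Tue  2043: Mon/Wed  2044: Wed/Thu  2045: Thu/Sat  2046: Fri/Sun  2047: Sat/Mon  2048: Mon/Tue  2049: Tue/Thu  2050: Wed/Fri ✓  …(49 more)…  2100: Tue/Thu  2101: Wed/Fri ✓  2102: Thu/Sat  2103: Fri/Sun  2104: Sun/Mon  2105: Mon/Wed  2106: Tue/Thu  2107: Wed/Fri ✓  2108: Fri/Sat  2109: Sat/Mon  2110: Sun/Tue  2111: Mon/Wed  2112: Wed/Thu  2113: Thu/Sat
Both conditions hold in: 2039, 2050, 2061, 2067, 2078, 2089, 2095, 2101, 2107 — 9.

9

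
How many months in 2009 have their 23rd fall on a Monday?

3

Check the 23rd of each month of 2009: Jan 23: Fri, Feb 23: Mon, Mar 23: Mon, Apr 23: Thu, May 23: Sat, Jun 23: Tue, Jul 23: Thu, Aug 23: Sun, Sep 23: Wed, Oct 23: Fri, Nov 23: Mon, Dec 23: Wed.
Monday occurs in February, March, November — 3 months.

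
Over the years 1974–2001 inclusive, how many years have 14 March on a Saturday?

Track 14 March's weekday year by year (advancing +1, or +2 across a Feb 29):
  1974: Thu  1975: Fri (+1)  1976: Sun (+2)  1977: Mon (+1)  1978: Tue (+1)
  1979: Wed (+1)  1980: Fri (+2)  1981: Sat (+1) ✓  1982: Sun (+1)  1983: Mon (+1)
  1984: Wed (+2)  1985: Thu (+1)  1986: Fri (+1)  1987: Sat (+1) ✓  1988: Mon (+2)
  1989: Tue (+1)  1990: Wed (+1)  1991: Thu (+1)  1992: Sat (+2) ✓  1993: Sun (+1)
  1994: Mon (+1)  1995: Tue (+1)  1996: Thu (+2)  1997: Fri (+1)  1998: Sat (+1) ✓
  1999: Sun (+1)  2000: Tue (+2)  2001: Wed (+1)
Saturday years: 1981, 1987, 1992, 1998 — 4 in total.

4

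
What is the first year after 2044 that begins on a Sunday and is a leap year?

2068

Jan 1 advances by 2 weekdays after a leap year and by 1 after a common year.
2044: Jan 1 is Friday (leap).
2045: Sunday
2046: Monday
2047: Tuesday
2048: Wednesday (leap)
2049: Friday
2050: Saturday
2051: Sunday
2052: Monday (leap)
2053: Wednesday
2054: Thursday
2055: Friday
2056: Saturday (leap)
2057: Monday
2058: Tuesday
2059: Wednesday
2060: Thursday (leap)
2061: Saturday
2062: Sunday
2063: Monday
2064: Tuesday (leap)
2065: Thursday
2066: Friday
2067: Saturday
2068: Sunday (leap)
2068 begins on a Sunday and is a leap year.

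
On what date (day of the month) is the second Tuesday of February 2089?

8

February 1, 2089 is a Tuesday, so the first Tuesday is the 1st.
The second Tuesday is 1 + 7 = 8.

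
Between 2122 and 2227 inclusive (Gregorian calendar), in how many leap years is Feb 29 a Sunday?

4

Leap years in 2122–2227: 25 of them.
Feb 29 weekday advances by 5 (mod 7) from one leap year to the next four years later (or differs when a century non-leap intervenes).
Leap-day weekdays: 2124:Tue 2128:Sun✓ 2132:Fri 2136:Wed 2140:Mon 2144:Sat 2148:Thu 2152:Tue 2156:Sun✓ 2160:Fri 2164:Wed 2168:Mon 2172:Sat 2176:Thu 2180:Tue 2184:Sun✓ 2188:Fri 2192:Wed 2196:Mon 2204:Wed 2208:Mon 2212:Sat 2216:Thu 2220:Tue 2224:Sun✓
Sunday: 2128, 2156, 2184, 2224 → 4.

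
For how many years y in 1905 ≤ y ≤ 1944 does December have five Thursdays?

17

December has 31 days; it has five Thursdays when Thursday falls among the first (month-length − 28) days — i.e. when December 1 is one of Thursday/Wednesday/Tuesday.
December 1 by year: 1905:Fri 1906:Sat 1907:Sun 1908:Tue✓ 1909:Wed✓ 1910:Thu✓ 1911:Fri 1912:Sun 1913:Mon 1914:Tue✓ 1915:Wed✓ 1916:Fri 1917:Sat 1918:Sun 1919:Mon …(10 more)… 1930:Mon 1931:Tue✓ 1932:Thu✓ 1933:Fri 1934:Sat 1935:Sun 1936:Tue✓ 1937:Wed✓ 1938:Thu✓ 1939:Fri 1940:Sun 1941:Mon 1942:Tue✓ 1943:Wed✓ 1944:Fri
Years with five Thursdays: 1908, 1909, 1910, 1914, 1915, 1920, 1921, 1925, 1926, 1927, 1931, 1932, 1936, 1937, 1938, 1942, 1943 → 17.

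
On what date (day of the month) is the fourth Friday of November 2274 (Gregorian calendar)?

November 1, 2274 is a Sunday, so the first Friday is the 6th.
The fourth Friday is 6 + 21 = 27.

27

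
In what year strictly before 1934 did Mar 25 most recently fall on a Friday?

1932

From one year to the next, a fixed date's weekday advances by 1, or by 2 when a Feb 29 lies between the two dates.
1934: March 25 is Sunday.
1933: Saturday (−1)
1932: Friday (−1)
Mar 25 falls on a Friday in 1932.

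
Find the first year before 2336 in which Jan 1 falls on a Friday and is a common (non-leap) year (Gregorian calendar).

Jan 1 advances by 2 weekdays after a leap year and by 1 after a common year.
2336: Jan 1 is Wednesday (leap).
2335: Tuesday
2334: Monday
2333: Sunday
2332: Friday (leap)
2331: Thursday
2330: Wednesday
2329: Tuesday
2328: Sunday (leap)
2327: Saturday
2326: Friday
2326 begins on a Friday and is a common year.

2326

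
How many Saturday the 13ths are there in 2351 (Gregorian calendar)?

2

Check the 13th of each month of 2351: Jan 13: Sat, Feb 13: Tue, Mar 13: Tue, Apr 13: Fri, May 13: Sun, Jun 13: Wed, Jul 13: Fri, Aug 13: Mon, Sep 13: Thu, Oct 13: Sat, Nov 13: Tue, Dec 13: Thu.
Saturday occurs in January, October — 2 months.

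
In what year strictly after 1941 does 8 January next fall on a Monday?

From one year to the next, a fixed date's weekday advances by 1, or by 2 when a Feb 29 lies between the two dates.
1941: January 8 is Wednesday.
1942: Thursday (+1)
1943: Friday (+1)
1944: Saturday (+1)
1945: Monday (+2)
8 January falls on a Monday in 1945.

1945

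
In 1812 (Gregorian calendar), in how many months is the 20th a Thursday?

Check the 20th of each month of 1812: Jan 20: Mon, Feb 20: Thu, Mar 20: Fri, Apr 20: Mon, May 20: Wed, Jun 20: Sat, Jul 20: Mon, Aug 20: Thu, Sep 20: Sun, Oct 20: Tue, Nov 20: Fri, Dec 20: Sun.
Thursday occurs in February, August — 2 months.

2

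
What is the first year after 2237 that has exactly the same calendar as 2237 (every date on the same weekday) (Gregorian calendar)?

Two years share a calendar iff Jan 1 falls on the same weekday and both are leap or both are common. 2237: Jan 1 is Sunday, common year.
2238: Jan 1 Monday, common
2239: Jan 1 Tuesday, common
2240: Jan 1 Wednesday, leap
2241: Jan 1 Friday, common
2242: Jan 1 Saturday, common
2243: Jan 1 Sunday, common
2243 matches on both conditions.

2243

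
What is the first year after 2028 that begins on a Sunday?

Jan 1 advances by 2 weekdays after a leap year and by 1 after a common year.
2028: Jan 1 is Saturday (leap).
2029: Monday
2030: Tuesday
2031: Wednesday
2032: Thursday (leap)
2033: Saturday
2034: Sunday
2034 begins on a Sunday

2034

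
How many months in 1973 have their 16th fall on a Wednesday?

Check the 16th of each month of 1973: Jan 16: Tue, Feb 16: Fri, Mar 16: Fri, Apr 16: Mon, May 16: Wed, Jun 16: Sat, Jul 16: Mon, Aug 16: Thu, Sep 16: Sun, Oct 16: Tue, Nov 16: Fri, Dec 16: Sun.
Wednesday occurs in May — 1 month.

1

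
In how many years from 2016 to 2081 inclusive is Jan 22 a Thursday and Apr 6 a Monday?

6

Check each year's weekday for Jan 22 and Apr 6:
  2016: Fri/Wed  2017: Sun/Thu  2018: Mon/Fri  2019: Tue/Sat  2020: Wed/Mon  2021: Fri/Tue  2022: Sat/Wed  2023: Sun/Thu  2024: Mon/Sat  2025: Wed/Sun  2026: Thu/Mon ✓  2027: Fri/Tue  2028: Sat/Thu  2029: Mon/Fri  …(38 more)…  2068: Sun/Fri  2069: Tue/Sat  2070: Wed/Sun  2071: Thu/Mon ✓  2072: Fri/Wed  2073: Sun/Thu  2074: Mon/Fri  2075: Tue/Sat  2076: Wed/Mon  2077: Fri/Tue  2078: Sat/Wed  2079: Sun/Thu  2080: Mon/Sat  2081: Wed/Sun
Both conditions hold in: 2026, 2037, 2043, 2054, 2065, 2071 — 6.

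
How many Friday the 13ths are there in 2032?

Check the 13th of each month of 2032: Jan 13: Tue, Feb 13: Fri, Mar 13: Sat, Apr 13: Tue, May 13: Thu, Jun 13: Sun, Jul 13: Tue, Aug 13: Fri, Sep 13: Mon, Oct 13: Wed, Nov 13: Sat, Dec 13: Mon.
Friday occurs in February, August — 2 months.

2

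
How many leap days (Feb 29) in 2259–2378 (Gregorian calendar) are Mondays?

Leap years in 2259–2378: 29 of them.
Feb 29 weekday advances by 5 (mod 7) from one leap year to the next four years later (or differs when a century non-leap intervenes).
Leap-day weekdays: 2260:Wed 2264:Mon✓ 2268:Sat 2272:Thu 2276:Tue 2280:Sun 2284:Fri 2288:Wed 2292:Mon✓ 2296:Sat 2304:Mon✓ 2308:Sat 2312:Thu …(3 more)… 2328:Wed 2332:Mon✓ 2336:Sat 2340:Thu 2344:Tue 2348:Sun 2352:Fri 2356:Wed 2360:Mon✓ 2364:Sat 2368:Thu 2372:Tue 2376:Sun
Monday: 2264, 2292, 2304, 2332, 2360 → 5.

5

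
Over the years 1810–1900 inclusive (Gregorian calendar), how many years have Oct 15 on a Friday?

13

Track Oct 15's weekday year by year (advancing +1, or +2 across a Feb 29):
  1810: Mon  1811: Tue (+1)  1812: Thu (+2)  1813: Fri (+1) ✓  1814: Sat (+1)
  1815: Sun (+1)  1816: Tue (+2)  1817: Wed (+1)  1818: Thu (+1)  1819: Fri (+1) ✓
  1820: Sun (+2)  1821: Mon (+1)  1822: Tue (+1)  1823: Wed (+1)  … (63 more years) …
  1887: Sat (+1)  1888: Mon (+2)  1889: Tue (+1)  1890: Wed (+1)  1891: Thu (+1)
  1892: Sat (+2)  1893: Sun (+1)  1894: Mon (+1)  1895: Tue (+1)  1896: Thu (+2)
  1897: Fri (+1) ✓  1898: Sat (+1)  1899: Sun (+1)  1900: Mon (+1)
Friday years: 1813, 1819, 1824, 1830, 1841, 1847, 1852, 1858, 1869, 1875, 1880, 1886, 1897 — 13 in total.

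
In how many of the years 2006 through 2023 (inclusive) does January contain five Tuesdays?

January has 31 days; it has five Tuesdays when Tuesday falls among the first (month-length − 28) days — i.e. when January 1 is one of Tuesday/Monday/Sunday.
January 1 by year: 2006:Sun✓ 2007:Mon✓ 2008:Tue✓ 2009:Thu 2010:Fri 2011:Sat 2012:Sun✓ 2013:Tue✓ 2014:Wed 2015:Thu 2016:Fri 2017:Sun✓ 2018:Mon✓ 2019:Tue✓ 2020:Wed 2021:Fri 2022:Sat 2023:Sun✓
Years with five Tuesdays: 2006, 2007, 2008, 2012, 2013, 2017, 2018, 2019, 2023 → 9.

9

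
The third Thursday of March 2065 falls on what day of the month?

19

March 1, 2065 is a Sunday, so the first Thursday is the 5th.
The third Thursday is 5 + 14 = 19.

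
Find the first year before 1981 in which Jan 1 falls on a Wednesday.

1975

Jan 1 advances by 2 weekdays after a leap year and by 1 after a common year.
1981: Jan 1 is Thursday.
1980: Tuesday (leap)
1979: Monday
1978: Sunday
1977: Saturday
1976: Thursday (leap)
1975: Wednesday
1975 begins on a Wednesday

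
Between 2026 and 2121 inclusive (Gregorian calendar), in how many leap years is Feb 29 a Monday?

3

Leap years in 2026–2121: 23 of them.
Feb 29 weekday advances by 5 (mod 7) from one leap year to the next four years later (or differs when a century non-leap intervenes).
Leap-day weekdays: 2028:Tue 2032:Sun 2036:Fri 2040:Wed 2044:Mon✓ 2048:Sat 2052:Thu 2056:Tue 2060:Sun 2064:Fri 2068:Wed 2072:Mon✓ 2076:Sat 2080:Thu 2084:Tue 2088:Sun 2092:Fri 2096:Wed 2104:Fri 2108:Wed 2112:Mon✓ 2116:Sat 2120:Thu
Monday: 2044, 2072, 2112 → 3.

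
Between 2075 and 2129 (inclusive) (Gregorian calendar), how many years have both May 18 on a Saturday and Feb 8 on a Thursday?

Check each year's weekday for May 18 and Feb 8:
  2075: Sat/Fri  2076: Mon/Sat  2077: Tue/Mon  2078: Wed/Tue  2079: Thu/Wed  2080: Sat/Thu ✓  2081: Sun/Sat  2082: Mon/Sun  2083: Tue/Mon  2084: Thu/Tue  2085: Fri/Thu  2086: Sat/Fri  2087: Sun/Sat  2088: Tue/Sun  …(27 more)…  2116: Mon/Sat  2117: Tue/Mon  2118: Wed/Tue  2119: Thu/Wed  2120: Sat/Thu ✓  2121: Sun/Sat  2122: Mon/Sun  2123: Tue/Mon  2124: Thu/Tue  2125: Fri/Thu  2126: Sat/Fri  2127: Sun/Sat  2128: Tue/Sun  2129: Wed/Tue
Both conditions hold in: 2080, 2120 — 2.

2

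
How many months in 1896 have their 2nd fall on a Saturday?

Check the 2nd of each month of 1896: Jan 2: Thu, Feb 2: Sun, Mar 2: Mon, Apr 2: Thu, May 2: Sat, Jun 2: Tue, Jul 2: Thu, Aug 2: Sun, Sep 2: Wed, Oct 2: Fri, Nov 2: Mon, Dec 2: Wed.
Saturday occurs in May — 1 month.

1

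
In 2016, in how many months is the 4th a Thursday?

Check the 4th of each month of 2016: Jan 4: Mon, Feb 4: Thu, Mar 4: Fri, Apr 4: Mon, May 4: Wed, Jun 4: Sat, Jul 4: Mon, Aug 4: Thu, Sep 4: Sun, Oct 4: Tue, Nov 4: Fri, Dec 4: Sun.
Thursday occurs in February, August — 2 months.

2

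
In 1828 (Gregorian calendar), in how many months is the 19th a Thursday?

1

Check the 19th of each month of 1828: Jan 19: Sat, Feb 19: Tue, Mar 19: Wed, Apr 19: Sat, May 19: Mon, Jun 19: Thu, Jul 19: Sat, Aug 19: Tue, Sep 19: Fri, Oct 19: Sun, Nov 19: Wed, Dec 19: Fri.
Thursday occurs in June — 1 month.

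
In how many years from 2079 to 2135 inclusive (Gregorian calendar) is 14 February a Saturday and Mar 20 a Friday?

7

Check each year's weekday for 14 February and Mar 20:
  2079: Tue/Mon  2080: Wed/Wed  2081: Fri/Thu  2082: Sat/Fri ✓  2083: Sun/Sat  2084: Mon/Mon  2085: Wed/Tue  2086: Thu/Wed  2087: Fri/Thu  2088: Sat/Sat  2089: Mon/Sun  2090: Tue/Mon  2091: Wed/Tue  2092: Thu/Thu  …(29 more)…  2122: Sat/Fri ✓  2123: Sun/Sat  2124: Mon/Mon  2125: Wed/Tue  2126: Thu/Wed  2127: Fri/Thu  2128: Sat/Sat  2129: Mon/Sun  2130: Tue/Mon  2131: Wed/Tue  2132: Thu/Thu  2133: Sat/Fri ✓  2134: Sun/Sat  2135: Mon/Sun
Both conditions hold in: 2082, 2093, 2099, 2105, 2111, 2122, 2133 — 7.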